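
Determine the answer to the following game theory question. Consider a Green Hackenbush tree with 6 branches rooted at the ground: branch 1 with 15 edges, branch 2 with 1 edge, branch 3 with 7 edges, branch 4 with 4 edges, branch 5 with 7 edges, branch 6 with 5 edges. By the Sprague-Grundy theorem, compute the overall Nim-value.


The tree has 6 branches from the ground vertex.
In Green Hackenbush, the Nim-value of a simple path of length k is k.
Branch 1: length 15, Nim-value = 15
Branch 2: length 1, Nim-value = 1
Branch 3: length 7, Nim-value = 7
Branch 4: length 4, Nim-value = 4
Branch 5: length 7, Nim-value = 7
Branch 6: length 5, Nim-value = 5
Total Nim-value = XOR of all branch values:
0 XOR 15 = 15
15 XOR 1 = 14
14 XOR 7 = 9
9 XOR 4 = 13
13 XOR 7 = 10
10 XOR 5 = 15
Nim-value of the tree = 15

15


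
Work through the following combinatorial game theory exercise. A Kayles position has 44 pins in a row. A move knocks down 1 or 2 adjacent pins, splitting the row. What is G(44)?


Kayles: a move removes 1 or 2 adjacent pins from a contiguous row.
Removing pins from a row of k leaves two independent rows (a, b) with a + b = k - 1 (one pin) or a + b = k - 2 (two pins); an end removal gives a = 0.
By Sprague-Grundy, G(k) = mex{ G(a) XOR G(b) } over all these splits. G(0) = 0.
G(1): splits (0,0):0^0=0 -> mex({0}) = 1
G(2): splits (0,1):0^1=1 (0,0):0^0=0 -> mex({0, 1}) = 2
G(3): splits (0,2):0^2=2 (1,1):1^1=0 (0,1):0^1=1 -> mex({0, 1, 2}) = 3
G(4): splits (0,3):0^3=3 (1,2):1^2=3 (0,2):0^2=2 (1,1):1^1=0 -> mex({0, 2, 3}) = 1
G(5): splits (0,4):0^1=1 (1,3):1^3=2 (2,2):2^2=0 (0,3):0^3=3 (1,2):1^2=3 -> mex({0, 1, 2, 3}) = 4
G(6) = mex({0, 1, 2, 4}) = 3
G(7) = mex({0, 1, 3, 4, 5}) = 2
G(8) = mex({0, 2, 3, 5, 6}) = 1
G(9) = mex({0, 1, 2, 3, 6, 7}) = 4
G(10) = mex({0, 1, 3, 4, 5, 7}) = 2
G(11) = mex({0, 1, 2, 3, 4, 5}) = 6
G(12) = mex({0, 1, 2, 3, 5, 6, 7}) = 4
G(13) = mex({0, 2, 3, 4, 6, 7}) = 1
G(14) = mex({0, 1, 4, 5, 6, 7}) = 2
G(15) = mex({0, 1, 2, 3, 4, 5, 6}) = 7
G(16) = mex({0, 2, 3, 5, 6, 7}) = 1
G(17) = mex({0, 1, 2, 3, 5, 6, 7}) = 4
G(18) = mex({0, 1, 2, 4, 5, 6}) = 3
G(19) = mex({0, 1, 3, 4, 5, 7}) = 2
G(20) = mex({0, 2, 3, 4, 5, 6, 7}) = 1
G(21) = mex({0, 1, 2, 3, 5, 6, 7}) = 4
G(22) = mex({0, 1, 2, 3, 4, 5, 7}) = 6
G(23) = mex({0, 1, 2, 3, 4, 5, 6}) = 7
G(24) = mex({0, 1, 2, 3, 5, 6, 7}) = 4
G(25) = mex({0, 2, 3, 4, 6, 7}) = 1
G(26) = mex({0, 1, 3, 4, 5, 6, 7}) = 2
G(27) = mex({0, 1, 2, 3, 4, 5, 6, 7}) = 8
G(28) = mex({0, 1, 2, 3, 4, 6, 7, 8}) = 5
G(29) = mex({0, 1, 2, 3, 5, 6, 7, 8, 9}) = 4
G(30) = mex({0, 1, 2, 3, 4, 5, 6, 9, 10}) = 7
G(31) = mex({0, 1, 3, 4, 5, 7, 10, 11}) = 2
G(32) = mex({0, 2, 3, 4, 5, 6, 7, 9, 11}) = 1
G(33) = mex({0, 1, 2, 3, 4, 5, 6, 7, 9, 12}) = 8
G(34) = mex({0, 1, 2, 3, 4, 5, 7, 8, 11, 12}) = 6
G(35) = mex({0, 1, 2, 3, 4, 5, 6, 8, 9, 10, 11}) = 7
G(36) = mex({0, 1, 2, 3, 5, 6, 7, 9, 10}) = 4
G(37) = mex({0, 2, 3, 4, 6, 7, 9, 10, 11, 12}) = 1
G(38) = mex({0, 1, 3, 4, 5, 6, 7, 9, 10, 11, 12}) = 2
G(39) = mex({0, 1, 2, 4, 5, 6, 7, 9, 10, 12, 14}) = 3
G(40) = mex({0, 2, 3, 4, 6, 7, 11, 12, 14}) = 1
G(41) = mex({0, 1, 2, 3, 5, 6, 7, 9, 10, 11, 12}) = 4
G(42) = mex({0, 1, 2, 3, 4, 5, 6, 9, 10}) = 7
G(43) = mex({0, 1, 3, 4, 5, 7, 9, 10, 12, 15}) = 2
G(44) = mex({0, 2, 3, 4, 5, 6, 7, 9, 10, 12, 15}) = 1
Therefore G(44) = 1.

1


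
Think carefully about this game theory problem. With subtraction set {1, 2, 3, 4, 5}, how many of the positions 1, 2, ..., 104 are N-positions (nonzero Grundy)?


Subtraction set S = {1, 2, 3, 4, 5}, so G(n) = n mod 6.
G(n) = 0 when n is a multiple of 6.
Multiples of 6 in [1, 104]: 17
N-positions (nonzero Grundy) = 104 - 17 = 87

87


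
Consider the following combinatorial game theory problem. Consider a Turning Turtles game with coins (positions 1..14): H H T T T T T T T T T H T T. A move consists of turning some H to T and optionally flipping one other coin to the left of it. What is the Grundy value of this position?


Coins: H H T T T T T T T T T H T T
Key fact: a single head at position k behaves exactly like a Nim heap of size k (turning it to T and optionally flipping a coin at j < k corresponds to moving the heap from k to j, or to 0), and heads combine as a disjunctive sum (two heads at the same place would cancel, matching j XOR j = 0). So the Nim-value is the XOR of the 1-indexed positions of the heads.
Face-up positions (1-indexed): [1, 2, 12]
XOR 0 with 1: 0 XOR 1 = 1
XOR 1 with 2: 1 XOR 2 = 3
XOR 3 with 12: 3 XOR 12 = 15
Nim-value = 15

15


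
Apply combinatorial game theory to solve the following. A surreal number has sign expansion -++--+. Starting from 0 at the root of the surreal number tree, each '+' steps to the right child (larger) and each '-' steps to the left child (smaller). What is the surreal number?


Sign expansion: -++--+
Rule: track bounds (lo, hi), initially (-inf, +inf). On '+', the current value becomes lo and we move to the simplest number in (value, hi): value + 1 if hi = +inf, otherwise the midpoint (value + hi)/2. On '-', the current value becomes hi and we move to value - 1 if lo = -inf, otherwise the midpoint (lo + value)/2.
Start at 0.
Step 1: sign = -, move left. Bounds: (-inf, 0). Value = -1
Step 2: sign = +, move right. Bounds: (-1, 0). Value = -1/2
Step 3: sign = +, move right. Bounds: (-1/2, 0). Value = -1/4
Step 4: sign = -, move left. Bounds: (-1/2, -1/4). Value = -3/8
Step 5: sign = -, move left. Bounds: (-1/2, -3/8). Value = -7/16
Step 6: sign = +, move right. Bounds: (-7/16, -3/8). Value = -13/32
The surreal number with sign expansion -++--+ is -13/32.

-13/32


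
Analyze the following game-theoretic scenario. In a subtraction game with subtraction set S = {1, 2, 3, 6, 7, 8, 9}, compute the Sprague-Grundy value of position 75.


The subtraction set is S = {1, 2, 3, 6, 7, 8, 9}.
G(k) = mex{ G(k - s) : s in S, s <= k }. We compute iteratively: G(0) = 0.
G(1) = mex({0}) = 1
G(2) = mex({0, 1}) = 2
G(3) = mex({0, 1, 2}) = 3
G(4) = mex({1, 2, 3}) = 0
G(5) = mex({0, 2, 3}) = 1
G(6) = mex({0, 1, 3}) = 2
G(7) = mex({0, 1, 2}) = 3
G(8) = mex({0, 1, 2, 3}) = 4
G(9) = mex({0, 1, 2, 3, 4}) = 5
G(10) = mex({0, 1, 2, 3, 4, 5}) = 6
G(11) = mex({0, 1, 2, 3, 4, 5, 6}) = 7
G(12) = mex({0, 1, 2, 3, 5, 6, 7}) = 4
G(13) = mex({0, 1, 2, 3, 4, 6, 7}) = 5
G(14) = mex({1, 2, 3, 4, 5, 7}) = 0
G(15) = mex({0, 2, 3, 4, 5}) = 1
G(16) = mex({0, 1, 3, 4, 5, 6}) = 2
G(17) = mex({0, 1, 2, 4, 5, 6, 7}) = 3
G(18) = mex({1, 2, 3, 4, 5, 6, 7}) = 0
G(19) = mex({0, 2, 3, 4, 5, 6, 7}) = 1
G(20) = mex({0, 1, 3, 4, 5, 7}) = 2
G(21) = mex({0, 1, 2, 4, 5}) = 3
G(22) = mex({0, 1, 2, 3, 5}) = 4
Observe that G(14)..G(22) = 0, 1, 2, 3, 0, 1, 2, 3, 4 repeats G(0)..G(8) = 0, 1, 2, 3, 0, 1, 2, 3, 4.
For k >= max(S) = 9, G(k) is determined by the previous 9 values G(k-9)..G(k-1); a window of 9 consecutive values has recurred shifted by 14, so by induction G(k + 14) = G(k) for all k >= 0: the sequence is periodic from the start with period 14.
One period: G(0..13) = 0, 1, 2, 3, 0, 1, 2, 3, 4, 5, 6, 7, 4, 5.
75 mod 14 = 5, so G(75) = G(5) = 1.

1


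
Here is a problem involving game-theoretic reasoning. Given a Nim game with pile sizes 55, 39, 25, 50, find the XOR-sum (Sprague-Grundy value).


We need the XOR (exclusive or) of all pile sizes.
After XOR-ing pile 1 (size 55): 0 XOR 55 = 55
After XOR-ing pile 2 (size 39): 55 XOR 39 = 16
After XOR-ing pile 3 (size 25): 16 XOR 25 = 9
After XOR-ing pile 4 (size 50): 9 XOR 50 = 59
The Nim-value of this position is 59.

59


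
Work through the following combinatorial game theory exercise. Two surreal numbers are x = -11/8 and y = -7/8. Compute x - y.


x = -11/8, y = -7/8
Converting to common denominator: 8
x = -11/8, y = -7/8
x - y = -11/8 - -7/8 = -1/2

-1/2


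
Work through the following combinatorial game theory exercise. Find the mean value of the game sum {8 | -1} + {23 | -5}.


G1 = {8 | -1}, G2 = {23 | -5}
Each is a switch {a | b} with numbers a > b; its mean value is (a + b)/2, and mean value is additive over game sums: m(G1 + G2) = m(G1) + m(G2).
Mean of G1 = (8 + (-1))/2 = 7/2 = 7/2
Mean of G2 = (23 + (-5))/2 = 18/2 = 9
Mean of G1 + G2 = 7/2 + 9 = 25/2

25/2


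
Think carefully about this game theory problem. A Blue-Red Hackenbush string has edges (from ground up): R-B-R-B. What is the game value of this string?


Edges (from ground): R-B-R-B
By Berlekamp's sign-expansion rule, a Blue-Red Hackenbush stalk has the value of the surreal number whose sign sequence is the edge sequence with B -> + and R -> -.
Sign sequence: -+-+
Trace the sign expansion in the surreal number tree, starting from 0:
Edge 1: R (sign -) -> bounds (-inf, 0), value = -1
Edge 2: B (sign +) -> bounds (-1, 0), value = -1/2
Edge 3: R (sign -) -> bounds (-1, -1/2), value = -3/4
Edge 4: B (sign +) -> bounds (-3/4, -1/2), value = -5/8
Game value = -5/8

-5/8


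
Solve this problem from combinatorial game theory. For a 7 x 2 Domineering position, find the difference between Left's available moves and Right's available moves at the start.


Board is 7 x 2 (rows x cols).
Left (vertical) placements: (rows-1) * cols = 6 * 2 = 12
Right (horizontal) placements: rows * (cols-1) = 7 * 1 = 7
Advantage = Left - Right = 12 - 7 = 5

5


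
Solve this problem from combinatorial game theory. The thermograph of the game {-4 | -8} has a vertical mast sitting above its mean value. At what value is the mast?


Game = {-4 | -8}, a switch {a | b} with numbers a > b.
Its thermograph has left wall a - t and right wall b + t, which meet at t = (a - b)/2, where both equal (a + b)/2. So the mast (mean value) is at (a + b)/2.
Mean = (-4 + (-8))/2 = -12/2 = -6

-6


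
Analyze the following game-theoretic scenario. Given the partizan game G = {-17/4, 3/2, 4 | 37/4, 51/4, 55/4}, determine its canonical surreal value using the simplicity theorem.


Left options: {-17/4, 3/2, 4}, max = 4
Right options: {37/4, 51/4, 55/4}, min = 37/4
All options are numbers and max(Left) < min(Right), so by the simplicity theorem the value is the simplest (earliest-born) number strictly between 4 and 37/4.
Integers 5 through 9 all lie strictly between 4 and 37/4.
Among integers, the simplest (lowest birthday = smallest |n|; 0 is born on day 0, +-n on day n) is 5.
No non-integer in the interval can be simpler: if x is a non-integer in the interval, then floor(x) or ceil(x) also lies in the interval (the interval contains an integer), and both are proper prefixes of x's sign expansion, i.e. born earlier. So the game value is 5.
Game value = 5

5


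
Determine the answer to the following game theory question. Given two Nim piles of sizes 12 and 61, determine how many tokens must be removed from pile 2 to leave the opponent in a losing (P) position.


Piles: 12 and 61
Current XOR: 12 XOR 61 = 49 (non-zero, so this is an N-position).
To make the XOR zero, we need to find a move that balances the piles.
For pile 2 (size 61): target = 61 XOR 49 = 12
We reduce pile 2 from 61 to 12.
Tokens removed: 61 - 12 = 49
Verification: 12 XOR 12 = 0

49


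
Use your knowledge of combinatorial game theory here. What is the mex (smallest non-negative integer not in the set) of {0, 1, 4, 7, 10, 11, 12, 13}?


Set = {0, 1, 4, 7, 10, 11, 12, 13}
0 is in the set.
1 is in the set.
2 is NOT in the set. This is the mex.
mex = 2

2


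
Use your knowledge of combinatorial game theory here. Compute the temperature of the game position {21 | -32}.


The game is {21 | -32}, a switch {a | b} with numbers a > b.
Cooling {a | b} by t gives {a - t | b + t}, which stops being hot when a - t = b + t, i.e. at t = (a - b)/2. So the temperature of a switch is (a - b)/2.
Temperature = (Left option - Right option) / 2
= (21 - (-32)) / 2
= 53 / 2
= 53/2

53/2


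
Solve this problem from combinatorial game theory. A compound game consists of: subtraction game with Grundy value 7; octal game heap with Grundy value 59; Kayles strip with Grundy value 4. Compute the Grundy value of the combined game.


By the Sprague-Grundy theorem, the Grundy value of a sum of games is the XOR of individual Grundy values.
subtraction game: Grundy value = 7. Running XOR: 0 XOR 7 = 7
octal game heap: Grundy value = 59. Running XOR: 7 XOR 59 = 60
Kayles strip: Grundy value = 4. Running XOR: 60 XOR 4 = 56
The combined Grundy value is 56.

56


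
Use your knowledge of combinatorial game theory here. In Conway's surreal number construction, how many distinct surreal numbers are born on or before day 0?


Day 0: {|} = 0 is born. Count = 1.
Day n: the number of surreal numbers born by day n is 2^(n+1) - 1.
By day 0: 2^1 - 1 = 1
By day 0: 1 surreal numbers.

1


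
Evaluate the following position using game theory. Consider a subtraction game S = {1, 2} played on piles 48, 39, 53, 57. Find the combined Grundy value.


Subtraction set: {1, 2}
For this subtraction set, G(n) = n mod 3 (period = max + 1 = 3).
Pile 1 (size 48): G(48) = 48 mod 3 = 0
Pile 2 (size 39): G(39) = 39 mod 3 = 0
Pile 3 (size 53): G(53) = 53 mod 3 = 2
Pile 4 (size 57): G(57) = 57 mod 3 = 0
Total Grundy value = XOR of all: 0 XOR 0 XOR 2 XOR 0 = 2

2


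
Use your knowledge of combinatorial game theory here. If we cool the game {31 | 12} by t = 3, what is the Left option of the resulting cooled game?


Original game: {31 | 12} (a switch {a | b} with a > b).
Cooling by t (for t below the temperature (a - b)/2 = 19/2) taxes each move by t: {a | b} cooled by t is {a - t | b + t}.
Cooling amount: t = 3
Cooled Left option: 31 - 3 = 28
Cooled Right option: 12 + 3 = 15
Cooled game: {28 | 15}
Left option = 28

28


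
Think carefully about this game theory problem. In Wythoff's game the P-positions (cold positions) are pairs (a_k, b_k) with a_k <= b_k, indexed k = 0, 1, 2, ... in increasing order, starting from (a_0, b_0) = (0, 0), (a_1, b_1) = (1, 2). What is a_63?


By Wythoff's theorem, a_k = floor(k * phi) and b_k = floor(k * phi^2) = a_k + k, where phi = (1 + sqrt(5))/2 is the golden ratio.
phi = (1 + sqrt(5))/2 = 1.618034
k = 63
k * phi = 63 * 1.618034 = 101.936141
a_63 = floor(k * phi) = 101

101


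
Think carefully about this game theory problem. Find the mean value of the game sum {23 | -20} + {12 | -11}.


G1 = {23 | -20}, G2 = {12 | -11}
Each is a switch {a | b} with numbers a > b; its mean value is (a + b)/2, and mean value is additive over game sums: m(G1 + G2) = m(G1) + m(G2).
Mean of G1 = (23 + (-20))/2 = 3/2 = 3/2
Mean of G2 = (12 + (-11))/2 = 1/2 = 1/2
Mean of G1 + G2 = 3/2 + 1/2 = 2

2


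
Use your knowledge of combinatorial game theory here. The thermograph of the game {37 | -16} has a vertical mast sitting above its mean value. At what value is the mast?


Game = {37 | -16}, a switch {a | b} with numbers a > b.
Its thermograph has left wall a - t and right wall b + t, which meet at t = (a - b)/2, where both equal (a + b)/2. So the mast (mean value) is at (a + b)/2.
Mean = (37 + (-16))/2 = 21/2 = 21/2

21/2


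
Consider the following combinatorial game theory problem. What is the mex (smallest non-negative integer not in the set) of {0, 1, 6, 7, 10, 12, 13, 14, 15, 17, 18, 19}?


Set = {0, 1, 6, 7, 10, 12, 13, 14, 15, 17, 18, 19}
0 is in the set.
1 is in the set.
2 is NOT in the set. This is the mex.
mex = 2

2


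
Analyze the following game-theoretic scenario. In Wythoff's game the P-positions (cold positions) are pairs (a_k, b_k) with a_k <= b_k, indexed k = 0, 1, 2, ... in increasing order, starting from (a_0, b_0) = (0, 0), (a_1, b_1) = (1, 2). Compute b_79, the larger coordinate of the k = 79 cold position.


By Wythoff's theorem, a_k = floor(k * phi) and b_k = floor(k * phi^2) = a_k + k, where phi = (1 + sqrt(5))/2 is the golden ratio.
phi = (1 + sqrt(5))/2 = 1.618034
phi^2 = phi + 1 = 2.618034
k = 79
k * phi^2 = 79 * 2.618034 = 206.824685
b_79 = floor(k * phi^2) = 206 (check: a_79 + k = 127 + 79 = 206)

206


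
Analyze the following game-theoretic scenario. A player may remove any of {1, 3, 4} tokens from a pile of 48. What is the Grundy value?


The subtraction set is S = {1, 3, 4}.
G(k) = mex{ G(k - s) : s in S, s <= k }. We compute iteratively: G(0) = 0.
G(1) = mex({0}) = 1
G(2) = mex({1}) = 0
G(3) = mex({0}) = 1
G(4) = mex({0, 1}) = 2
G(5) = mex({0, 1, 2}) = 3
G(6) = mex({0, 1, 3}) = 2
G(7) = mex({1, 2}) = 0
G(8) = mex({0, 2, 3}) = 1
G(9) = mex({1, 2, 3}) = 0
G(10) = mex({0, 2}) = 1
Observe that G(7)..G(10) = 0, 1, 0, 1 repeats G(0)..G(3) = 0, 1, 0, 1.
For k >= max(S) = 4, G(k) is determined by the previous 4 values G(k-4)..G(k-1); a window of 4 consecutive values has recurred shifted by 7, so by induction G(k + 7) = G(k) for all k >= 0: the sequence is periodic from the start with period 7.
One period: G(0..6) = 0, 1, 0, 1, 2, 3, 2.
48 mod 7 = 6, so G(48) = G(6) = 2.

2


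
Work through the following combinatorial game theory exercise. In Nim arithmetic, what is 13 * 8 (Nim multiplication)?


Nim multiplication is bilinear over XOR: (u XOR v) * w = (u*w) XOR (v*w).
So we split each operand into its bit components and XOR the pairwise Nim products.
13 = 1 + 4 + 8 (as XOR of powers of 2).
8 = 8 (as XOR of powers of 2).
Using the standard Nim-product table on single bits:
  2*2 = 3,   2*4 = 8,   2*8 = 12,
  4*4 = 6,   4*8 = 11,  8*8 = 13,
and  1*x = x (identity), k*l = l*k (commutative).
Pairwise Nim products:
  1 * 8 = 8
  4 * 8 = 11
  8 * 8 = 13
XOR them: 8 XOR 11 XOR 13 = 14.
Result: 13 * 8 = 14 (in Nim).

14


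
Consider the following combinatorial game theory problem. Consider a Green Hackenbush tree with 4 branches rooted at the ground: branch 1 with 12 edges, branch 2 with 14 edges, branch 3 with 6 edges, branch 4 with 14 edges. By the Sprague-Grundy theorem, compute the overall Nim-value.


The tree has 4 branches from the ground vertex.
In Green Hackenbush, the Nim-value of a simple path of length k is k.
Branch 1: length 12, Nim-value = 12
Branch 2: length 14, Nim-value = 14
Branch 3: length 6, Nim-value = 6
Branch 4: length 14, Nim-value = 14
Total Nim-value = XOR of all branch values:
0 XOR 12 = 12
12 XOR 14 = 2
2 XOR 6 = 4
4 XOR 14 = 10
Nim-value of the tree = 10

10


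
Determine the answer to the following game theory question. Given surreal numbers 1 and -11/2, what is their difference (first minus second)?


x = 1, y = -11/2
Converting to common denominator: 2
x = 2/2, y = -11/2
x - y = 1 - -11/2 = 13/2

13/2


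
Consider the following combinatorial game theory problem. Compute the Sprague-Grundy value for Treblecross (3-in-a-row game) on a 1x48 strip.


Treblecross: place X on empty cells; 3-in-a-row wins.
Playing within two cells of an existing X lets the opponent win at once, so sensible play treats the cells i-2..i+2 around each X as dead. The player left with no safe cell loses, so this is a normal-play take-away game on strips of safe cells.
Placing X at cell i (0-indexed) of a strip of k safe cells leaves independent strips of sizes max(0, i-2) and max(0, k-i-3). Hence G(k) = mex{ G(max(0,i-2)) XOR G(max(0,k-i-3)) : 0 <= i < k }, with G(0) = 0.
G(1): splits (0,0):0^0=0 -> mex({0}) = 1
G(2): splits (0,0):0^0=0 -> mex({0}) = 1
G(3): splits (0,0):0^0=0 -> mex({0}) = 1
G(4): splits (0,1):0^1=1 (0,0):0^0=0 -> mex({0, 1}) = 2
G(5): splits (0,2):0^1=1 (0,1):0^1=1 (0,0):0^0=0 -> mex({0, 1}) = 2
G(6) = mex({1}) = 0
G(7) = mex({0, 1, 2}) = 3
G(8) = mex({0, 1, 2}) = 3
G(9) = mex({0, 2}) = 1
G(10) = mex({0, 2, 3}) = 1
G(11) = mex({0, 3}) = 1
G(12) = mex({1, 3}) = 0
G(13) = mex({0, 1, 2, 3}) = 4
G(14) = mex({0, 1, 2}) = 3
G(15) = mex({0, 1, 2}) = 3
G(16) = mex({0, 1, 2, 4}) = 3
G(17) = mex({0, 1, 3, 4}) = 2
G(18) = mex({0, 1, 3, 4}) = 2
G(19) = mex({0, 1, 3, 5}) = 2
G(20) = mex({0, 1, 2, 3, 5}) = 4
G(21) = mex({0, 1, 2, 3, 5}) = 4
G(22) = mex({1, 2, 6}) = 0
G(23) = mex({0, 1, 2, 3, 4, 6}) = 5
G(24) = mex({0, 1, 2, 3, 4}) = 5
G(25) = mex({0, 1, 3, 4, 7}) = 2
G(26) = mex({0, 1, 3, 4, 5, 7}) = 2
G(27) = mex({0, 1, 3, 5}) = 2
G(28) = mex({0, 1, 2, 5}) = 3
G(29) = mex({0, 1, 2, 4, 5, 6}) = 3
G(30) = mex({1, 2, 4, 6}) = 0
G(31) = mex({0, 1, 2, 3, 4, 6}) = 5
G(32) = mex({1, 2, 3, 4, 7}) = 0
G(33) = mex({0, 3, 7}) = 1
G(34) = mex({0, 2, 3, 5, 7}) = 1
G(35) = mex({0, 2, 3, 5, 6}) = 1
G(36) = mex({0, 1, 2, 5, 6}) = 3
G(37) = mex({0, 1, 2, 4, 5, 6}) = 3
G(38) = mex({0, 1, 2, 4}) = 3
G(39) = mex({0, 1, 2, 3, 4, 7}) = 5
G(40) = mex({0, 1, 2, 3, 4, 5, 7}) = 6
G(41) = mex({0, 1, 2, 3, 5, 7}) = 4
G(42) = mex({0, 1, 2, 3, 5, 6, 7}) = 4
G(43) = mex({0, 2, 3, 5, 6}) = 1
G(44) = mex({1, 2, 3, 4, 5, 6}) = 0
G(45) = mex({0, 1, 2, 3, 4, 6, 7}) = 5
G(46) = mex({0, 1, 2, 3, 4, 7}) = 5
G(47) = mex({0, 1, 2, 3, 4, 5, 7}) = 6
G(48) = mex({0, 1, 2, 3, 4, 5, 7}) = 6
Therefore G(48) = 6.

6


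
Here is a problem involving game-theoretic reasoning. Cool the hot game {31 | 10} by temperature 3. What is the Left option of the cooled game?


Original game: {31 | 10} (a switch {a | b} with a > b).
Cooling by t (for t below the temperature (a - b)/2 = 21/2) taxes each move by t: {a | b} cooled by t is {a - t | b + t}.
Cooling amount: t = 3
Cooled Left option: 31 - 3 = 28
Cooled Right option: 10 + 3 = 13
Cooled game: {28 | 13}
Left option = 28

28


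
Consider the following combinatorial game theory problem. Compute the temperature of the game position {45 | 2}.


The game is {45 | 2}, a switch {a | b} with numbers a > b.
Cooling {a | b} by t gives {a - t | b + t}, which stops being hot when a - t = b + t, i.e. at t = (a - b)/2. So the temperature of a switch is (a - b)/2.
Temperature = (Left option - Right option) / 2
= (45 - (2)) / 2
= 43 / 2
= 43/2

43/2


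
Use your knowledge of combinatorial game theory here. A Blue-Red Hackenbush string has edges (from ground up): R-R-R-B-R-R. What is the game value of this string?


Edges (from ground): R-R-R-B-R-R
By Berlekamp's sign-expansion rule, a Blue-Red Hackenbush stalk has the value of the surreal number whose sign sequence is the edge sequence with B -> + and R -> -.
Sign sequence: ---+--
Trace the sign expansion in the surreal number tree, starting from 0:
Edge 1: R (sign -) -> bounds (-inf, 0), value = -1
Edge 2: R (sign -) -> bounds (-inf, -1), value = -2
Edge 3: R (sign -) -> bounds (-inf, -2), value = -3
Edge 4: B (sign +) -> bounds (-3, -2), value = -5/2
Edge 5: R (sign -) -> bounds (-3, -5/2), value = -11/4
Edge 6: R (sign -) -> bounds (-3, -11/4), value = -23/8
Game value = -23/8

-23/8


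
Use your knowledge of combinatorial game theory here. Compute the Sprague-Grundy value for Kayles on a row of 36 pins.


Kayles: a move removes 1 or 2 adjacent pins from a contiguous row.
Removing pins from a row of k leaves two independent rows (a, b) with a + b = k - 1 (one pin) or a + b = k - 2 (two pins); an end removal gives a = 0.
By Sprague-Grundy, G(k) = mex{ G(a) XOR G(b) } over all these splits. G(0) = 0.
G(1): splits (0,0):0^0=0 -> mex({0}) = 1
G(2): splits (0,1):0^1=1 (0,0):0^0=0 -> mex({0, 1}) = 2
G(3): splits (0,2):0^2=2 (1,1):1^1=0 (0,1):0^1=1 -> mex({0, 1, 2}) = 3
G(4): splits (0,3):0^3=3 (1,2):1^2=3 (0,2):0^2=2 (1,1):1^1=0 -> mex({0, 2, 3}) = 1
G(5): splits (0,4):0^1=1 (1,3):1^3=2 (2,2):2^2=0 (0,3):0^3=3 (1,2):1^2=3 -> mex({0, 1, 2, 3}) = 4
G(6) = mex({0, 1, 2, 4}) = 3
G(7) = mex({0, 1, 3, 4, 5}) = 2
G(8) = mex({0, 2, 3, 5, 6}) = 1
G(9) = mex({0, 1, 2, 3, 6, 7}) = 4
G(10) = mex({0, 1, 3, 4, 5, 7}) = 2
G(11) = mex({0, 1, 2, 3, 4, 5}) = 6
G(12) = mex({0, 1, 2, 3, 5, 6, 7}) = 4
G(13) = mex({0, 2, 3, 4, 6, 7}) = 1
G(14) = mex({0, 1, 4, 5, 6, 7}) = 2
G(15) = mex({0, 1, 2, 3, 4, 5, 6}) = 7
G(16) = mex({0, 2, 3, 5, 6, 7}) = 1
G(17) = mex({0, 1, 2, 3, 5, 6, 7}) = 4
G(18) = mex({0, 1, 2, 4, 5, 6}) = 3
G(19) = mex({0, 1, 3, 4, 5, 7}) = 2
G(20) = mex({0, 2, 3, 4, 5, 6, 7}) = 1
G(21) = mex({0, 1, 2, 3, 5, 6, 7}) = 4
G(22) = mex({0, 1, 2, 3, 4, 5, 7}) = 6
G(23) = mex({0, 1, 2, 3, 4, 5, 6}) = 7
G(24) = mex({0, 1, 2, 3, 5, 6, 7}) = 4
G(25) = mex({0, 2, 3, 4, 6, 7}) = 1
G(26) = mex({0, 1, 3, 4, 5, 6, 7}) = 2
G(27) = mex({0, 1, 2, 3, 4, 5, 6, 7}) = 8
G(28) = mex({0, 1, 2, 3, 4, 6, 7, 8}) = 5
G(29) = mex({0, 1, 2, 3, 5, 6, 7, 8, 9}) = 4
G(30) = mex({0, 1, 2, 3, 4, 5, 6, 9, 10}) = 7
G(31) = mex({0, 1, 3, 4, 5, 7, 10, 11}) = 2
G(32) = mex({0, 2, 3, 4, 5, 6, 7, 9, 11}) = 1
G(33) = mex({0, 1, 2, 3, 4, 5, 6, 7, 9, 12}) = 8
G(34) = mex({0, 1, 2, 3, 4, 5, 7, 8, 11, 12}) = 6
G(35) = mex({0, 1, 2, 3, 4, 5, 6, 8, 9, 10, 11}) = 7
G(36) = mex({0, 1, 2, 3, 5, 6, 7, 9, 10}) = 4
Therefore G(36) = 4.

4


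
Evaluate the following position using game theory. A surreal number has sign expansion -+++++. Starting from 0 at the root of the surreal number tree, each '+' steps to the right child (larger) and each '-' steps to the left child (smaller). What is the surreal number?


Sign expansion: -+++++
Rule: track bounds (lo, hi), initially (-inf, +inf). On '+', the current value becomes lo and we move to the simplest number in (value, hi): value + 1 if hi = +inf, otherwise the midpoint (value + hi)/2. On '-', the current value becomes hi and we move to value - 1 if lo = -inf, otherwise the midpoint (lo + value)/2.
Start at 0.
Step 1: sign = -, move left. Bounds: (-inf, 0). Value = -1
Step 2: sign = +, move right. Bounds: (-1, 0). Value = -1/2
Step 3: sign = +, move right. Bounds: (-1/2, 0). Value = -1/4
Step 4: sign = +, move right. Bounds: (-1/4, 0). Value = -1/8
Step 5: sign = +, move right. Bounds: (-1/8, 0). Value = -1/16
Step 6: sign = +, move right. Bounds: (-1/16, 0). Value = -1/32
The surreal number with sign expansion -+++++ is -1/32.

-1/32


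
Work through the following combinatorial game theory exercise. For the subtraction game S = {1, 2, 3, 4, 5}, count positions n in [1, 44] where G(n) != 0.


Subtraction set S = {1, 2, 3, 4, 5}, so G(n) = n mod 6.
G(n) = 0 when n is a multiple of 6.
Multiples of 6 in [1, 44]: 7
N-positions (nonzero Grundy) = 44 - 7 = 37

37


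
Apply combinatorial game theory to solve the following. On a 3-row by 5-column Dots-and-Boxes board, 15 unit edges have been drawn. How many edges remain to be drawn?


Grid: 3 x 5 boxes, i.e. 4 rows and 6 columns of dots.
Horizontal edges: (rows + 1) * cols = 4 * 5 = 20
Vertical edges: rows * (cols + 1) = 3 * 6 = 18
Total edges: 20 + 18 = 38
Edges drawn: 15
Remaining: 38 - 15 = 23

23


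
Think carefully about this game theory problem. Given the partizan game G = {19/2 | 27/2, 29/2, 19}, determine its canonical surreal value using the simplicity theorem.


Left options: {19/2}, max = 19/2
Right options: {27/2, 29/2, 19}, min = 27/2
All options are numbers and max(Left) < min(Right), so by the simplicity theorem the value is the simplest (earliest-born) number strictly between 19/2 and 27/2.
Integers 10 through 13 all lie strictly between 19/2 and 27/2.
Among integers, the simplest (lowest birthday = smallest |n|; 0 is born on day 0, +-n on day n) is 10.
No non-integer in the interval can be simpler: if x is a non-integer in the interval, then floor(x) or ceil(x) also lies in the interval (the interval contains an integer), and both are proper prefixes of x's sign expansion, i.e. born earlier. So the game value is 10.
Game value = 10

10


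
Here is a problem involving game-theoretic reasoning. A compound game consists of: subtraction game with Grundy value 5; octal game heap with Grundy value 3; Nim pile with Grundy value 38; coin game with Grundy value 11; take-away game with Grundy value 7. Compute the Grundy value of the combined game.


By the Sprague-Grundy theorem, the Grundy value of a sum of games is the XOR of individual Grundy values.
subtraction game: Grundy value = 5. Running XOR: 0 XOR 5 = 5
octal game heap: Grundy value = 3. Running XOR: 5 XOR 3 = 6
Nim pile: Grundy value = 38. Running XOR: 6 XOR 38 = 32
coin game: Grundy value = 11. Running XOR: 32 XOR 11 = 43
take-away game: Grundy value = 7. Running XOR: 43 XOR 7 = 44
The combined Grundy value is 44.

44


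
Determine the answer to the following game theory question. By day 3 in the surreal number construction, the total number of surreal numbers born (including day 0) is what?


Day 0: {|} = 0 is born. Count = 1.
Day n: the number of surreal numbers born by day n is 2^(n+1) - 1.
By day 0: 2^1 - 1 = 1
By day 1: 2^2 - 1 = 3
By day 2: 2^3 - 1 = 7
By day 3: 2^4 - 1 = 15
By day 3: 15 surreal numbers.

15


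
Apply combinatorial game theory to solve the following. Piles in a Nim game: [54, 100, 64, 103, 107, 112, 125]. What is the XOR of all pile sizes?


We need the XOR (exclusive or) of all pile sizes.
After XOR-ing pile 1 (size 54): 0 XOR 54 = 54
After XOR-ing pile 2 (size 100): 54 XOR 100 = 82
After XOR-ing pile 3 (size 64): 82 XOR 64 = 18
After XOR-ing pile 4 (size 103): 18 XOR 103 = 117
After XOR-ing pile 5 (size 107): 117 XOR 107 = 30
After XOR-ing pile 6 (size 112): 30 XOR 112 = 110
After XOR-ing pile 7 (size 125): 110 XOR 125 = 19
The Nim-value of this position is 19.

19


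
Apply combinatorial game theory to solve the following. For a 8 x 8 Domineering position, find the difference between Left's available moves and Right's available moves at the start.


Board is 8 x 8 (rows x cols).
Left (vertical) placements: (rows-1) * cols = 7 * 8 = 56
Right (horizontal) placements: rows * (cols-1) = 8 * 7 = 56
Advantage = Left - Right = 56 - 56 = 0

0


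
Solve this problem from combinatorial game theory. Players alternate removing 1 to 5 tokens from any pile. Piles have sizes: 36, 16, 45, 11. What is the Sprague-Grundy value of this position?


Subtraction set: {1, 2, 3, 4, 5}
For this subtraction set, G(n) = n mod 6 (period = max + 1 = 6).
Pile 1 (size 36): G(36) = 36 mod 6 = 0
Pile 2 (size 16): G(16) = 16 mod 6 = 4
Pile 3 (size 45): G(45) = 45 mod 6 = 3
Pile 4 (size 11): G(11) = 11 mod 6 = 5
Total Grundy value = XOR of all: 0 XOR 4 XOR 3 XOR 5 = 2

2


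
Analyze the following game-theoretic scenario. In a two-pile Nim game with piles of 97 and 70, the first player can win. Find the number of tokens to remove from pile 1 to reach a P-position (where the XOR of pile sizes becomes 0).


Piles: 97 and 70
Current XOR: 97 XOR 70 = 39 (non-zero, so this is an N-position).
To make the XOR zero, we need to find a move that balances the piles.
For pile 1 (size 97): target = 97 XOR 39 = 70
We reduce pile 1 from 97 to 70.
Tokens removed: 97 - 70 = 27
Verification: 70 XOR 70 = 0

27


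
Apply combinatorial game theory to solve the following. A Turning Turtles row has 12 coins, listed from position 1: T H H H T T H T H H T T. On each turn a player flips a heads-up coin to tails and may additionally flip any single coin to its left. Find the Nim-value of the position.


Coins: T H H H T T H T H H T T
Key fact: a single head at position k behaves exactly like a Nim heap of size k (turning it to T and optionally flipping a coin at j < k corresponds to moving the heap from k to j, or to 0), and heads combine as a disjunctive sum (two heads at the same place would cancel, matching j XOR j = 0). So the Nim-value is the XOR of the 1-indexed positions of the heads.
Face-up positions (1-indexed): [2, 3, 4, 7, 9, 10]
XOR 0 with 2: 0 XOR 2 = 2
XOR 2 with 3: 2 XOR 3 = 1
XOR 1 with 4: 1 XOR 4 = 5
XOR 5 with 7: 5 XOR 7 = 2
XOR 2 with 9: 2 XOR 9 = 11
XOR 11 with 10: 11 XOR 10 = 1
Nim-value = 1

1


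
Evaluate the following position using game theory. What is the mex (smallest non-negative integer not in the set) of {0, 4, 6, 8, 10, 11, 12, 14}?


Set = {0, 4, 6, 8, 10, 11, 12, 14}
0 is in the set.
1 is NOT in the set. This is the mex.
mex = 1

1


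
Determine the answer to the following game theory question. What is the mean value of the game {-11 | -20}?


Game = {-11 | -20}, a switch {a | b} with numbers a > b.
Its thermograph has left wall a - t and right wall b + t, which meet at t = (a - b)/2, where both equal (a + b)/2. So the mast (mean value) is at (a + b)/2.
Mean = (-11 + (-20))/2 = -31/2 = -31/2

-31/2


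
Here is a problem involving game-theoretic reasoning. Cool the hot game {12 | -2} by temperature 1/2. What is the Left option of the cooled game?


Original game: {12 | -2} (a switch {a | b} with a > b).
Cooling by t (for t below the temperature (a - b)/2 = 7) taxes each move by t: {a | b} cooled by t is {a - t | b + t}.
Cooling amount: t = 1/2
Cooled Left option: 12 - 1/2 = 23/2
Cooled Right option: -2 + 1/2 = -3/2
Cooled game: {23/2 | -3/2}
Left option = 23/2

23/2


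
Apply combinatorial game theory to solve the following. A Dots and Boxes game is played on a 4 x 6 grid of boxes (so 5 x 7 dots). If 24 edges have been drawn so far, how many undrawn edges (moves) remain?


Grid: 4 x 6 boxes, i.e. 5 rows and 7 columns of dots.
Horizontal edges: (rows + 1) * cols = 5 * 6 = 30
Vertical edges: rows * (cols + 1) = 4 * 7 = 28
Total edges: 30 + 28 = 58
Edges drawn: 24
Remaining: 58 - 24 = 34

34


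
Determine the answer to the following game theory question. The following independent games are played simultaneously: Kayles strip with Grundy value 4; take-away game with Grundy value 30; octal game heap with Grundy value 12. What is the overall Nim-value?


By the Sprague-Grundy theorem, the Grundy value of a sum of games is the XOR of individual Grundy values.
Kayles strip: Grundy value = 4. Running XOR: 0 XOR 4 = 4
take-away game: Grundy value = 30. Running XOR: 4 XOR 30 = 26
octal game heap: Grundy value = 12. Running XOR: 26 XOR 12 = 22
The combined Grundy value is 22.

22


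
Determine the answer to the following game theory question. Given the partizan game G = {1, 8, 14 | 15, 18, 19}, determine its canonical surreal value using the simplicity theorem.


Left options: {1, 8, 14}, max = 14
Right options: {15, 18, 19}, min = 15
All options are numbers and max(Left) < min(Right), so by the simplicity theorem the value is the simplest (earliest-born) number strictly between 14 and 15.
No integer lies strictly between 14 and 15, so the value is the dyadic rational m/2^k in the interval with the smallest k (then m odd); search k = 1, 2, ...:
Denominator 2: 29/2 lies strictly between 14 and 15 -- found.
The simplest number in the interval is 29/2.
Game value = 29/2

29/2


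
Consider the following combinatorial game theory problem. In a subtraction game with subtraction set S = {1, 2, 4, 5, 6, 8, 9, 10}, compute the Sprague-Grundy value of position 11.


The subtraction set is S = {1, 2, 4, 5, 6, 8, 9, 10}.
G(k) = mex{ G(k - s) : s in S, s <= k }. We compute iteratively: G(0) = 0.
G(1) = mex({0}) = 1
G(2) = mex({0, 1}) = 2
G(3) = mex({1, 2}) = 0
G(4) = mex({0, 2}) = 1
G(5) = mex({0, 1}) = 2
G(6) = mex({0, 1, 2}) = 3
G(7) = mex({0, 1, 2, 3}) = 4
G(8) = mex({0, 1, 2, 3, 4}) = 5
G(9) = mex({0, 1, 2, 4, 5}) = 3
G(10) = mex({0, 1, 2, 3, 5}) = 4
G(11) = mex({0, 1, 2, 3, 4}) = 5
Therefore G(11) = 5.

5


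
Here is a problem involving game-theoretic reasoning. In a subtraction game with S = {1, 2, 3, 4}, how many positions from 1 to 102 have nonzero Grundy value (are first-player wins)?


Subtraction set S = {1, 2, 3, 4}, so G(n) = n mod 5.
G(n) = 0 when n is a multiple of 5.
Multiples of 5 in [1, 102]: 20
N-positions (nonzero Grundy) = 102 - 20 = 82

82


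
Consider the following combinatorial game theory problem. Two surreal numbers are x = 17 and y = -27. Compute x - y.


x = 17, y = -27
x - y = 17 - -27 = 44

44


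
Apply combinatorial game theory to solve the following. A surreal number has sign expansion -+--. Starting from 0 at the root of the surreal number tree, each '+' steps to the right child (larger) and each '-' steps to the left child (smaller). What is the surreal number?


Sign expansion: -+--
Rule: track bounds (lo, hi), initially (-inf, +inf). On '+', the current value becomes lo and we move to the simplest number in (value, hi): value + 1 if hi = +inf, otherwise the midpoint (value + hi)/2. On '-', the current value becomes hi and we move to value - 1 if lo = -inf, otherwise the midpoint (lo + value)/2.
Start at 0.
Step 1: sign = -, move left. Bounds: (-inf, 0). Value = -1
Step 2: sign = +, move right. Bounds: (-1, 0). Value = -1/2
Step 3: sign = -, move left. Bounds: (-1, -1/2). Value = -3/4
Step 4: sign = -, move left. Bounds: (-1, -3/4). Value = -7/8
The surreal number with sign expansion -+-- is -7/8.

-7/8


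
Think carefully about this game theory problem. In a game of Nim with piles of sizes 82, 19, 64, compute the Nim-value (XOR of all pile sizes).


We need the XOR (exclusive or) of all pile sizes.
After XOR-ing pile 1 (size 82): 0 XOR 82 = 82
After XOR-ing pile 2 (size 19): 82 XOR 19 = 65
After XOR-ing pile 3 (size 64): 65 XOR 64 = 1
The Nim-value of this position is 1.

1


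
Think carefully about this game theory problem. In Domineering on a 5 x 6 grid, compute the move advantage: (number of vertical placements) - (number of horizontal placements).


Board is 5 x 6 (rows x cols).
Left (vertical) placements: (rows-1) * cols = 4 * 6 = 24
Right (horizontal) placements: rows * (cols-1) = 5 * 5 = 25
Advantage = Left - Right = 24 - 25 = -1

-1


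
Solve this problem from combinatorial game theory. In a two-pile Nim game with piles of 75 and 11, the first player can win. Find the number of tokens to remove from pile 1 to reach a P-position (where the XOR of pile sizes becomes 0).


Piles: 75 and 11
Current XOR: 75 XOR 11 = 64 (non-zero, so this is an N-position).
To make the XOR zero, we need to find a move that balances the piles.
For pile 1 (size 75): target = 75 XOR 64 = 11
We reduce pile 1 from 75 to 11.
Tokens removed: 75 - 11 = 64
Verification: 11 XOR 11 = 0

64


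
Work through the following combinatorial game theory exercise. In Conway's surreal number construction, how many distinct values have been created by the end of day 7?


Day 0: {|} = 0 is born. Count = 1.
Day n: the number of surreal numbers born by day n is 2^(n+1) - 1.
By day 0: 2^1 - 1 = 1
By day 1: 2^2 - 1 = 3
By day 2: 2^3 - 1 = 7
By day 3: 2^4 - 1 = 15
By day 4: 2^5 - 1 = 31
By day 5: 2^6 - 1 = 63
By day 6: 2^7 - 1 = 127
By day 7: 2^8 - 1 = 255
By day 7: 255 surreal numbers.

255


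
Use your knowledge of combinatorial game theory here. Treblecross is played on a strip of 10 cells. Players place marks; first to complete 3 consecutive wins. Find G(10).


Treblecross: place X on empty cells; 3-in-a-row wins.
Playing within two cells of an existing X lets the opponent win at once, so sensible play treats the cells i-2..i+2 around each X as dead. The player left with no safe cell loses, so this is a normal-play take-away game on strips of safe cells.
Placing X at cell i (0-indexed) of a strip of k safe cells leaves independent strips of sizes max(0, i-2) and max(0, k-i-3). Hence G(k) = mex{ G(max(0,i-2)) XOR G(max(0,k-i-3)) : 0 <= i < k }, with G(0) = 0.
G(1): splits (0,0):0^0=0 -> mex({0}) = 1
G(2): splits (0,0):0^0=0 -> mex({0}) = 1
G(3): splits (0,0):0^0=0 -> mex({0}) = 1
G(4): splits (0,1):0^1=1 (0,0):0^0=0 -> mex({0, 1}) = 2
G(5): splits (0,2):0^1=1 (0,1):0^1=1 (0,0):0^0=0 -> mex({0, 1}) = 2
G(6) = mex({1}) = 0
G(7) = mex({0, 1, 2}) = 3
G(8) = mex({0, 1, 2}) = 3
G(9) = mex({0, 2}) = 1
G(10) = mex({0, 2, 3}) = 1
Therefore G(10) = 1.

1


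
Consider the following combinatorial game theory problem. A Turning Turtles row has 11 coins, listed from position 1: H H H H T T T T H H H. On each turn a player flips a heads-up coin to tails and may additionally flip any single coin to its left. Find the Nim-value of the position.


Coins: H H H H T T T T H H H
Key fact: a single head at position k behaves exactly like a Nim heap of size k (turning it to T and optionally flipping a coin at j < k corresponds to moving the heap from k to j, or to 0), and heads combine as a disjunctive sum (two heads at the same place would cancel, matching j XOR j = 0). So the Nim-value is the XOR of the 1-indexed positions of the heads.
Face-up positions (1-indexed): [1, 2, 3, 4, 9, 10, 11]
XOR 0 with 1: 0 XOR 1 = 1
XOR 1 with 2: 1 XOR 2 = 3
XOR 3 with 3: 3 XOR 3 = 0
XOR 0 with 4: 0 XOR 4 = 4
XOR 4 with 9: 4 XOR 9 = 13
XOR 13 with 10: 13 XOR 10 = 7
XOR 7 with 11: 7 XOR 11 = 12
Nim-value = 12

12


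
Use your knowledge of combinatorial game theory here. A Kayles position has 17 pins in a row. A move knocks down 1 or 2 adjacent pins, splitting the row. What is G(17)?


Kayles: a move removes 1 or 2 adjacent pins from a contiguous row.
Removing pins from a row of k leaves two independent rows (a, b) with a + b = k - 1 (one pin) or a + b = k - 2 (two pins); an end removal gives a = 0.
By Sprague-Grundy, G(k) = mex{ G(a) XOR G(b) } over all these splits. G(0) = 0.
G(1): splits (0,0):0^0=0 -> mex({0}) = 1
G(2): splits (0,1):0^1=1 (0,0):0^0=0 -> mex({0, 1}) = 2
G(3): splits (0,2):0^2=2 (1,1):1^1=0 (0,1):0^1=1 -> mex({0, 1, 2}) = 3
G(4): splits (0,3):0^3=3 (1,2):1^2=3 (0,2):0^2=2 (1,1):1^1=0 -> mex({0, 2, 3}) = 1
G(5): splits (0,4):0^1=1 (1,3):1^3=2 (2,2):2^2=0 (0,3):0^3=3 (1,2):1^2=3 -> mex({0, 1, 2, 3}) = 4
G(6) = mex({0, 1, 2, 4}) = 3
G(7) = mex({0, 1, 3, 4, 5}) = 2
G(8) = mex({0, 2, 3, 5, 6}) = 1
G(9) = mex({0, 1, 2, 3, 6, 7}) = 4
G(10) = mex({0, 1, 3, 4, 5, 7}) = 2
G(11) = mex({0, 1, 2, 3, 4, 5}) = 6
G(12) = mex({0, 1, 2, 3, 5, 6, 7}) = 4
G(13) = mex({0, 2, 3, 4, 6, 7}) = 1
G(14) = mex({0, 1, 4, 5, 6, 7}) = 2
G(15) = mex({0, 1, 2, 3, 4, 5, 6}) = 7
G(16) = mex({0, 2, 3, 5, 6, 7}) = 1
G(17) = mex({0, 1, 2, 3, 5, 6, 7}) = 4
Therefore G(17) = 4.

4
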